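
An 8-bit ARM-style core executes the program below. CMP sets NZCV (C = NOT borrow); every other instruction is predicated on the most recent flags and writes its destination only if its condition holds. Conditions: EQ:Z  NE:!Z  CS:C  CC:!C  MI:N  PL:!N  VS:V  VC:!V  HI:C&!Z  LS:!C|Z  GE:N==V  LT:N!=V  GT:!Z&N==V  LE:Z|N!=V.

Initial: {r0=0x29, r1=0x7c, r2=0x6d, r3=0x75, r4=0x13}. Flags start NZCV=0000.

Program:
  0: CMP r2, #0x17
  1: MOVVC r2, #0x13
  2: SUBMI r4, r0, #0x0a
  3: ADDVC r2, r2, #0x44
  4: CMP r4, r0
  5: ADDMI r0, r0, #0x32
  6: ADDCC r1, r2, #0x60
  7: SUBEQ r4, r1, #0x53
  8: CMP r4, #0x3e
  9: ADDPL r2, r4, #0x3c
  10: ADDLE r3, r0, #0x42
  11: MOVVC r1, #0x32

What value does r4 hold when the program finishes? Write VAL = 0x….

VAL = 0x13

[0] flags=0010 → (cmp)
[1] flags=0010 VC?T → r2=0x13
[2] flags=0010 MI?F → skip
[3] flags=0010 VC?T → r2=0x57
[4] flags=1000 → (cmp)
[5] flags=1000 MI?T → r0=0x5b
[6] flags=1000 CC?T → r1=0xb7
[7] flags=1000 EQ?F → skip
[8] flags=1000 → (cmp)
[9] flags=1000 PL?F → skip
[10] flags=1000 LE?T → r3=0x9d
[11] flags=1000 VC?T → r1=0x32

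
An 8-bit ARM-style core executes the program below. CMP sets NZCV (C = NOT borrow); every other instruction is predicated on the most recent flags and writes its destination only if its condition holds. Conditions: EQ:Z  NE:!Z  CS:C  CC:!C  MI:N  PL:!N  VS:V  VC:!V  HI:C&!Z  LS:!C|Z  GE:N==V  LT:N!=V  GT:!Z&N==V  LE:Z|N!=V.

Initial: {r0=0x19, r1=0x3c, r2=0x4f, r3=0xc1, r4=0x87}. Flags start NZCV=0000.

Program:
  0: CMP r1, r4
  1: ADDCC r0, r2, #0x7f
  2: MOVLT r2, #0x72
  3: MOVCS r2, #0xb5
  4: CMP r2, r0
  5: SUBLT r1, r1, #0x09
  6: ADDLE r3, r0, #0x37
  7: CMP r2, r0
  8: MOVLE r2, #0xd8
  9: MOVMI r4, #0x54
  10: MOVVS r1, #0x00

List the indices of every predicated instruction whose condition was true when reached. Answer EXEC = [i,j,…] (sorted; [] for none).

EXEC = [1,9,10]

0: ✓ CMP  NZCV=1001
1: ✓ ADDCC  r0←0xce
2: · MOVLT
3: · MOVCS
4: ✓ CMP  NZCV=1001
5: · SUBLT
6: · ADDLE
7: ✓ CMP  NZCV=1001
8: · MOVLE
9: ✓ MOVMI  r4←0x54
10: ✓ MOVVS  r1←0x00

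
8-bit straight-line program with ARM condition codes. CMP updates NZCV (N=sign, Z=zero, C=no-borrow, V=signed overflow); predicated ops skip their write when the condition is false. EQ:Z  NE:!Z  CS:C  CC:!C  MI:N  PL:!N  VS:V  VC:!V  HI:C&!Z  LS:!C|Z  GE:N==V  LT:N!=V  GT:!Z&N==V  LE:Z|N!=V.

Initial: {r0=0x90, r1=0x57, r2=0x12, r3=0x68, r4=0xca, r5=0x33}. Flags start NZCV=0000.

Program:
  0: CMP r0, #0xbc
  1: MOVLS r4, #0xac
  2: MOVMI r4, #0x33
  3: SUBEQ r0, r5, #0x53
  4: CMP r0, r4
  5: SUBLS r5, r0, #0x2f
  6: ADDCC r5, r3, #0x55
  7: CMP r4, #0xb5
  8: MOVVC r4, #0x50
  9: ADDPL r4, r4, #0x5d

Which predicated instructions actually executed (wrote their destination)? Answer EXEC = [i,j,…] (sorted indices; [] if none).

EXEC = [1,2,8,9]

[0] flags=1000 → (cmp)
[1] flags=1000 LS?T → r4=0xac
[2] flags=1000 MI?T → r4=0x33
[3] flags=1000 EQ?F → skip
[4] flags=0011 → (cmp)
[5] flags=0011 LS?F → skip
[6] flags=0011 CC?F → skip
[7] flags=0000 → (cmp)
[8] flags=0000 VC?T → r4=0x50
[9] flags=0000 PL?T → r4=0xad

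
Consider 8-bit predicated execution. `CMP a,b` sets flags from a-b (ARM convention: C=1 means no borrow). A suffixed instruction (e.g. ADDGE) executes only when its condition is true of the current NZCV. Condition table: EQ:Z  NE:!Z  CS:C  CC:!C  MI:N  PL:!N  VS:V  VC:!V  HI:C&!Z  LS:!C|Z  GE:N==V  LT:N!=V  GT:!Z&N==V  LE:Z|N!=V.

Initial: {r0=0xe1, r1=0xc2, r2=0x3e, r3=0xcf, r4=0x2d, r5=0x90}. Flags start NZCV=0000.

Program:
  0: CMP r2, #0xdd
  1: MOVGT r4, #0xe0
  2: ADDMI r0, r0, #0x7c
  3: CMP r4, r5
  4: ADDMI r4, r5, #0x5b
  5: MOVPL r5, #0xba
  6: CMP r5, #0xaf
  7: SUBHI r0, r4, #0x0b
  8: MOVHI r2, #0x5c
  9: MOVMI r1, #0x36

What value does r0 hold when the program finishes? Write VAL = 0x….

[0] flags=0000 → (cmp)
[1] flags=0000 GT?T → r4=0xe0
[2] flags=0000 MI?F → skip
[3] flags=0010 → (cmp)
[4] flags=0010 MI?F → skip
[5] flags=0010 PL?T → r5=0xba
[6] flags=0010 → (cmp)
[7] flags=0010 HI?T → r0=0xd5
[8] flags=0010 HI?T → r2=0x5c
[9] flags=0010 MI?F → skip

VAL = 0xd5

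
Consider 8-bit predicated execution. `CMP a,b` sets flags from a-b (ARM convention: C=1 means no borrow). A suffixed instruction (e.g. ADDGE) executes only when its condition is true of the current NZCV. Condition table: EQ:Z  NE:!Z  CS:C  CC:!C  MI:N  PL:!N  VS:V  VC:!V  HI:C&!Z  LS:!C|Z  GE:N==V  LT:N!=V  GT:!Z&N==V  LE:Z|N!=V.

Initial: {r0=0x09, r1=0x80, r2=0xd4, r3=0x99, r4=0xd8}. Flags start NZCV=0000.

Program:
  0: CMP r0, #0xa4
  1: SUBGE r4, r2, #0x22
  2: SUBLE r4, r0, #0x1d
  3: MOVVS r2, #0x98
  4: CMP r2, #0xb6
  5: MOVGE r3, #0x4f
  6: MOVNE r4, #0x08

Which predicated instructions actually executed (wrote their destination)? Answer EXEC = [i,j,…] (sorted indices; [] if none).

EXEC = [1,5,6]

[0] flags=0000 → (cmp)
[1] flags=0000 GE?T → r4=0xb2
[2] flags=0000 LE?F → skip
[3] flags=0000 VS?F → skip
[4] flags=0010 → (cmp)
[5] flags=0010 GE?T → r3=0x4f
[6] flags=0010 NE?T → r4=0x08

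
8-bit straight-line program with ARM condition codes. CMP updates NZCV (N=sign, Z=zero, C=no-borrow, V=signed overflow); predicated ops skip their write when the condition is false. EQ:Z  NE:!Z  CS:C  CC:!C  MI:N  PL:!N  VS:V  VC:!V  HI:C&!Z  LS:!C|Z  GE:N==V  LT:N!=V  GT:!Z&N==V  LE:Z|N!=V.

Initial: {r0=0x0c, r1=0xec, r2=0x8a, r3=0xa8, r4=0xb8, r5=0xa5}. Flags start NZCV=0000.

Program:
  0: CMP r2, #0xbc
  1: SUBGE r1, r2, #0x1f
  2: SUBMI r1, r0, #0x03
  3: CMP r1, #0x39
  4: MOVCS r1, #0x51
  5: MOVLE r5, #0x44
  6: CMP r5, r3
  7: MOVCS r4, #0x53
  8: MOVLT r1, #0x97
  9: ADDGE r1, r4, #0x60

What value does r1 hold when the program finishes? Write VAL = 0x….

VAL = 0x18

[0] flags=1000 → (cmp)
[1] flags=1000 GE?F → skip
[2] flags=1000 MI?T → r1=0x09
[3] flags=1000 → (cmp)
[4] flags=1000 CS?F → skip
[5] flags=1000 LE?T → r5=0x44
[6] flags=1001 → (cmp)
[7] flags=1001 CS?F → skip
[8] flags=1001 LT?F → skip
[9] flags=1001 GE?T → r1=0x18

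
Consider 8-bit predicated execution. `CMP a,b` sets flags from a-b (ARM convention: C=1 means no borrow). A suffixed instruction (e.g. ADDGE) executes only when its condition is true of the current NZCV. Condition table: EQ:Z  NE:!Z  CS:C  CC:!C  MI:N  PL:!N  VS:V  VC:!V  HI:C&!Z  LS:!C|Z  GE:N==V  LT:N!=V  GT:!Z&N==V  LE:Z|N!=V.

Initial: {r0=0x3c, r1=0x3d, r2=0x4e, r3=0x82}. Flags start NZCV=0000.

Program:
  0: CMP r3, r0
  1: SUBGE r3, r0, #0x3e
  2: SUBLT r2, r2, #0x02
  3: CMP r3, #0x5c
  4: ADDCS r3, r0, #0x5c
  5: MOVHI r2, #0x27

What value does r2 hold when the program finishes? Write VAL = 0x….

[0] flags=0011 → (cmp)
[1] flags=0011 GE?F → skip
[2] flags=0011 LT?T → r2=0x4c
[3] flags=0011 → (cmp)
[4] flags=0011 CS?T → r3=0x98
[5] flags=0011 HI?T → r2=0x27

VAL = 0x27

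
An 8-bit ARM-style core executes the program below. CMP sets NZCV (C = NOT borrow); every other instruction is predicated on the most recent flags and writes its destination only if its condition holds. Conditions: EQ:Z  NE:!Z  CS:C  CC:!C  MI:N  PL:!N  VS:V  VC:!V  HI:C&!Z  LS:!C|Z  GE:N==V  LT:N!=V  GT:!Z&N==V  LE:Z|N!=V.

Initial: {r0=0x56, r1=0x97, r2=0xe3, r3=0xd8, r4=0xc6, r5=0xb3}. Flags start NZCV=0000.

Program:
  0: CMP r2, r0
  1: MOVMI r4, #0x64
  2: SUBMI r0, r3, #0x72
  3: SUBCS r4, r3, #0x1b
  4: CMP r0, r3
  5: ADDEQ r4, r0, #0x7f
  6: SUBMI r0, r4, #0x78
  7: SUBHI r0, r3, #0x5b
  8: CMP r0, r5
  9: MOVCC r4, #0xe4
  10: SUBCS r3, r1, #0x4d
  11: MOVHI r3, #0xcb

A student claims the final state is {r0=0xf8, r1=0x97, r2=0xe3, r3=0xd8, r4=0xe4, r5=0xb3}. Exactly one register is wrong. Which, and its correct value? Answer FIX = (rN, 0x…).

FIX = (r0, 0x45)

[0] flags=1010 → (cmp)
[1] flags=1010 MI?T → r4=0x64
[2] flags=1010 MI?T → r0=0x66
[3] flags=1010 CS?T → r4=0xbd
[4] flags=1001 → (cmp)
[5] flags=1001 EQ?F → skip
[6] flags=1001 MI?T → r0=0x45
[7] flags=1001 HI?F → skip
[8] flags=1001 → (cmp)
[9] flags=1001 CC?T → r4=0xe4
[10] flags=1001 CS?F → skip
[11] flags=1001 HI?F → skip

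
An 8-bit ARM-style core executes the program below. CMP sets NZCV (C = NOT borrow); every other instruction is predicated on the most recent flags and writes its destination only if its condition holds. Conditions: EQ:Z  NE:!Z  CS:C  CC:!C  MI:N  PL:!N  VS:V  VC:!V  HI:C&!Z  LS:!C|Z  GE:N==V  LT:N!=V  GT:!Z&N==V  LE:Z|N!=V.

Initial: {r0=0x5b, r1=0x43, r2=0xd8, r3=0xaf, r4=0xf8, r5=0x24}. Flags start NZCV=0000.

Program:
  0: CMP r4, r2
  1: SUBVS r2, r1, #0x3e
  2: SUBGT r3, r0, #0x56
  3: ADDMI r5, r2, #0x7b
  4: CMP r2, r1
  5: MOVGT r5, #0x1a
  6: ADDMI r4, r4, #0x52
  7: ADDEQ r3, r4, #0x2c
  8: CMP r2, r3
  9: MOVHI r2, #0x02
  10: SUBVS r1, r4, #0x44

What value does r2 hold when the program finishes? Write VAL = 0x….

VAL = 0x02

0: ✓ CMP  NZCV=0010
1: · SUBVS
2: ✓ SUBGT  r3←0x05
3: · ADDMI
4: ✓ CMP  NZCV=1010
5: · MOVGT
6: ✓ ADDMI  r4←0x4a
7: · ADDEQ
8: ✓ CMP  NZCV=1010
9: ✓ MOVHI  r2←0x02
10: · SUBVS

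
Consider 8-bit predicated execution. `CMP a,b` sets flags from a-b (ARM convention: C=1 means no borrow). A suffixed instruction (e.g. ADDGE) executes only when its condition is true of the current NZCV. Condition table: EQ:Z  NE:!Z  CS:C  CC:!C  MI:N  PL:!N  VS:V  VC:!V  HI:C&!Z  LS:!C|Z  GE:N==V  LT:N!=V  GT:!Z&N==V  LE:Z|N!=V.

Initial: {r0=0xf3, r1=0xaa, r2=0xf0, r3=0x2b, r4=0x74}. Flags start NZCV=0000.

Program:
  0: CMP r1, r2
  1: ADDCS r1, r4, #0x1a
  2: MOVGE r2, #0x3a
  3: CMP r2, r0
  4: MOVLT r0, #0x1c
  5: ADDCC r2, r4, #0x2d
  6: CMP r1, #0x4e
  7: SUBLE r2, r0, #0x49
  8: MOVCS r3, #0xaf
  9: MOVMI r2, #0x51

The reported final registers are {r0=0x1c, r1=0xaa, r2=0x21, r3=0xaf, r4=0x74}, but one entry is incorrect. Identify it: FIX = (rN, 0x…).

[0] flags=1000 → (cmp)
[1] flags=1000 CS?F → skip
[2] flags=1000 GE?F → skip
[3] flags=1000 → (cmp)
[4] flags=1000 LT?T → r0=0x1c
[5] flags=1000 CC?T → r2=0xa1
[6] flags=0011 → (cmp)
[7] flags=0011 LE?T → r2=0xd3
[8] flags=0011 CS?T → r3=0xaf
[9] flags=0011 MI?F → skip

FIX = (r2, 0xd3)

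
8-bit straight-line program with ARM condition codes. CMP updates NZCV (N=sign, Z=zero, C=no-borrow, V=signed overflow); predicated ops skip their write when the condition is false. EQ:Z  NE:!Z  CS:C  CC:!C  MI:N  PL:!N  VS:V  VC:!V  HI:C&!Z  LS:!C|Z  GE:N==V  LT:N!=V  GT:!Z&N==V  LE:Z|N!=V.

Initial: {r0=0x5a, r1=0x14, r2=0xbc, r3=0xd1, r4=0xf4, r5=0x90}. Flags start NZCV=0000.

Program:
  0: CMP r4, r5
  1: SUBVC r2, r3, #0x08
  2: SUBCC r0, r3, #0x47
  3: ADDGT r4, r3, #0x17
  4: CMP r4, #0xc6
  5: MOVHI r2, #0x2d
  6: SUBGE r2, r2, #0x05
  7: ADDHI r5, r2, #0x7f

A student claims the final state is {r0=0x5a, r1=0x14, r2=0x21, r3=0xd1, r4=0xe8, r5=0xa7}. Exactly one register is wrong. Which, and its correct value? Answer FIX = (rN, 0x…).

0: ✓ CMP  NZCV=0010
1: ✓ SUBVC  r2←0xc9
2: · SUBCC
3: ✓ ADDGT  r4←0xe8
4: ✓ CMP  NZCV=0010
5: ✓ MOVHI  r2←0x2d
6: ✓ SUBGE  r2←0x28
7: ✓ ADDHI  r5←0xa7

FIX = (r2, 0x28)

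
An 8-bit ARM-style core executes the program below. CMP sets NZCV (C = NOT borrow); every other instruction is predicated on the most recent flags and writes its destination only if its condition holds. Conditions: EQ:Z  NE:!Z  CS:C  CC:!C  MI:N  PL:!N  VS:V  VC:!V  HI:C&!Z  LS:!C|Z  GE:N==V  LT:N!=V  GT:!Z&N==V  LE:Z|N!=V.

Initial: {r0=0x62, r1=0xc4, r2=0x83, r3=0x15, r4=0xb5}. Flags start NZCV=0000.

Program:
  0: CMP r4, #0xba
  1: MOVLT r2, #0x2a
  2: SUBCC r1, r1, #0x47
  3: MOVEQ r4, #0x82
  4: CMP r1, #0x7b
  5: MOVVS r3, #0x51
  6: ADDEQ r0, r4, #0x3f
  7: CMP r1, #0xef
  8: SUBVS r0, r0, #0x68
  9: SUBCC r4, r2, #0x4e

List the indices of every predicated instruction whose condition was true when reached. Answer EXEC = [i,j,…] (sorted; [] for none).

EXEC = [1,2,8,9]

[0] flags=1000 → (cmp)
[1] flags=1000 LT?T → r2=0x2a
[2] flags=1000 CC?T → r1=0x7d
[3] flags=1000 EQ?F → skip
[4] flags=0010 → (cmp)
[5] flags=0010 VS?F → skip
[6] flags=0010 EQ?F → skip
[7] flags=1001 → (cmp)
[8] flags=1001 VS?T → r0=0xfa
[9] flags=1001 CC?T → r4=0xdc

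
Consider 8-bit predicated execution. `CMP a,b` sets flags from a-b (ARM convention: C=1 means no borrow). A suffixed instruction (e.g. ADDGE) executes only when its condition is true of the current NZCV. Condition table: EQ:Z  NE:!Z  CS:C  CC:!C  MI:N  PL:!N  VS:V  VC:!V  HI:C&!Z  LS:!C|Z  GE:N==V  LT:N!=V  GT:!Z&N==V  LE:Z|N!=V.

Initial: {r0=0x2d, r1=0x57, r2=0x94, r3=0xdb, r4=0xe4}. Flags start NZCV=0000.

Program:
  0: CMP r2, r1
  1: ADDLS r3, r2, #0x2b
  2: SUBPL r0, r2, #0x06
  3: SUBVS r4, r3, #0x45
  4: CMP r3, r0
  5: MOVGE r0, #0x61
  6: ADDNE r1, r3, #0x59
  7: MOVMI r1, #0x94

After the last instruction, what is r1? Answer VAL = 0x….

VAL = 0x34

[0] flags=0011 → (cmp)
[1] flags=0011 LS?F → skip
[2] flags=0011 PL?T → r0=0x8e
[3] flags=0011 VS?T → r4=0x96
[4] flags=0010 → (cmp)
[5] flags=0010 GE?T → r0=0x61
[6] flags=0010 NE?T → r1=0x34
[7] flags=0010 MI?F → skip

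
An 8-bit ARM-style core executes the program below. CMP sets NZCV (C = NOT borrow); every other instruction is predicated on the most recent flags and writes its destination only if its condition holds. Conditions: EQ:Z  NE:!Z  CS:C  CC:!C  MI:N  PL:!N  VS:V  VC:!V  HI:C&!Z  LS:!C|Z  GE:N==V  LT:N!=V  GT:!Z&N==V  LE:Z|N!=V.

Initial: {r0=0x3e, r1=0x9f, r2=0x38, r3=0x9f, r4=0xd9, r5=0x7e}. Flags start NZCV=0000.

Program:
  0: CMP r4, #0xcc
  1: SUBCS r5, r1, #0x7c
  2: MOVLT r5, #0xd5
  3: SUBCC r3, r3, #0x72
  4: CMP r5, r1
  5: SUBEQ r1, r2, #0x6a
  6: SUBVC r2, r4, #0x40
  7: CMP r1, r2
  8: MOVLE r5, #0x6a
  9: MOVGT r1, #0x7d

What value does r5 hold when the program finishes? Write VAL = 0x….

0: ✓ CMP  NZCV=0010
1: ✓ SUBCS  r5←0x23
2: · MOVLT
3: · SUBCC
4: ✓ CMP  NZCV=1001
5: · SUBEQ
6: · SUBVC
7: ✓ CMP  NZCV=0011
8: ✓ MOVLE  r5←0x6a
9: · MOVGT

VAL = 0x6a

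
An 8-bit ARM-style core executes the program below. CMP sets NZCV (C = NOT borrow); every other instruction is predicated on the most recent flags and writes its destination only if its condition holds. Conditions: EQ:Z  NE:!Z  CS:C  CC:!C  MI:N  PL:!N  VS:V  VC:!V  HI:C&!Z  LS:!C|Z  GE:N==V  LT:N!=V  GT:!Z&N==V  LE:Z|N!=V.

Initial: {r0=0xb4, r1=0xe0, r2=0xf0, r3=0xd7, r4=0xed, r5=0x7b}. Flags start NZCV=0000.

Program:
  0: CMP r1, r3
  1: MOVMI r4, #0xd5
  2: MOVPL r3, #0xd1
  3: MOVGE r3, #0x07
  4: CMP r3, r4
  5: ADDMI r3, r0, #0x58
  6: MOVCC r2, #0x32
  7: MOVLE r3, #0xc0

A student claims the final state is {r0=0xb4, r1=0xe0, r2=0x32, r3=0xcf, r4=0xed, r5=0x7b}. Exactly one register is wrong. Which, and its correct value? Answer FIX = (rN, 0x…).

FIX = (r3, 0x07)

0: ✓ CMP  NZCV=0010
1: · MOVMI
2: ✓ MOVPL  r3←0xd1
3: ✓ MOVGE  r3←0x07
4: ✓ CMP  NZCV=0000
5: · ADDMI
6: ✓ MOVCC  r2←0x32
7: · MOVLE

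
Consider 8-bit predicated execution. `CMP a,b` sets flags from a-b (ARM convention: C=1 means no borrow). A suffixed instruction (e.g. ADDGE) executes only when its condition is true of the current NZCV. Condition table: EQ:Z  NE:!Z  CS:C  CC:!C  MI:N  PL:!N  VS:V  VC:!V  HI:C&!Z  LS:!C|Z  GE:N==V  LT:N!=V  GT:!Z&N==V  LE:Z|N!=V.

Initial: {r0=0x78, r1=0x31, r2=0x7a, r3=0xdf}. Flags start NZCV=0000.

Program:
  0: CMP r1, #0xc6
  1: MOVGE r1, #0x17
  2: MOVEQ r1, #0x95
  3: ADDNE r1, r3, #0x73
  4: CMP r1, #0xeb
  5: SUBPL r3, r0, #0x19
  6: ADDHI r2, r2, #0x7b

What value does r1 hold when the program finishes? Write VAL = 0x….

VAL = 0x52

[0] flags=0000 → (cmp)
[1] flags=0000 GE?T → r1=0x17
[2] flags=0000 EQ?F → skip
[3] flags=0000 NE?T → r1=0x52
[4] flags=0000 → (cmp)
[5] flags=0000 PL?T → r3=0x5f
[6] flags=0000 HI?F → skip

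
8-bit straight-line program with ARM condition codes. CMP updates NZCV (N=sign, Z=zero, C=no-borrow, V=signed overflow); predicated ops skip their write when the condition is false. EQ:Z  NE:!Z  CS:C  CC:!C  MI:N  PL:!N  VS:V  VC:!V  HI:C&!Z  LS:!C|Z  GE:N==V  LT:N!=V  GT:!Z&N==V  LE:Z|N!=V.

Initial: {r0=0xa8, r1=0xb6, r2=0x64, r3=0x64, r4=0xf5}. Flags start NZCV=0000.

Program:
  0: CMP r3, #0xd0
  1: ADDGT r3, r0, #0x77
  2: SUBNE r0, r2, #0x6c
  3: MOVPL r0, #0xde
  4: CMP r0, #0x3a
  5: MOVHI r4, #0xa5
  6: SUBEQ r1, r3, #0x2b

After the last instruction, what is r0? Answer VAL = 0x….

[0] flags=1001 → (cmp)
[1] flags=1001 GT?T → r3=0x1f
[2] flags=1001 NE?T → r0=0xf8
[3] flags=1001 PL?F → skip
[4] flags=1010 → (cmp)
[5] flags=1010 HI?T → r4=0xa5
[6] flags=1010 EQ?F → skip

VAL = 0xf8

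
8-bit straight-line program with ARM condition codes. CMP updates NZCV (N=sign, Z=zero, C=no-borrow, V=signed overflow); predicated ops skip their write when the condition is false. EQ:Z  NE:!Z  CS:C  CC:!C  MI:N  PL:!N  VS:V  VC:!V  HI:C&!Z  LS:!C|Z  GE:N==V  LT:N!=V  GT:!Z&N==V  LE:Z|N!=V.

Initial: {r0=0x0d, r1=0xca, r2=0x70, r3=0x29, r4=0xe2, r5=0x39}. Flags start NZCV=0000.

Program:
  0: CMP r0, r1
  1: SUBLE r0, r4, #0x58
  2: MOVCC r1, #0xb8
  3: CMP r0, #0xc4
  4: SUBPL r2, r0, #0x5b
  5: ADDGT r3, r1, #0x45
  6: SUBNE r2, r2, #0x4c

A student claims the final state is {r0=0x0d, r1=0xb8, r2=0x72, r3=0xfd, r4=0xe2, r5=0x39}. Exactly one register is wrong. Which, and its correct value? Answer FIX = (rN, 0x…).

0: ✓ CMP  NZCV=0000
1: · SUBLE
2: ✓ MOVCC  r1←0xb8
3: ✓ CMP  NZCV=0000
4: ✓ SUBPL  r2←0xb2
5: ✓ ADDGT  r3←0xfd
6: ✓ SUBNE  r2←0x66

FIX = (r2, 0x66)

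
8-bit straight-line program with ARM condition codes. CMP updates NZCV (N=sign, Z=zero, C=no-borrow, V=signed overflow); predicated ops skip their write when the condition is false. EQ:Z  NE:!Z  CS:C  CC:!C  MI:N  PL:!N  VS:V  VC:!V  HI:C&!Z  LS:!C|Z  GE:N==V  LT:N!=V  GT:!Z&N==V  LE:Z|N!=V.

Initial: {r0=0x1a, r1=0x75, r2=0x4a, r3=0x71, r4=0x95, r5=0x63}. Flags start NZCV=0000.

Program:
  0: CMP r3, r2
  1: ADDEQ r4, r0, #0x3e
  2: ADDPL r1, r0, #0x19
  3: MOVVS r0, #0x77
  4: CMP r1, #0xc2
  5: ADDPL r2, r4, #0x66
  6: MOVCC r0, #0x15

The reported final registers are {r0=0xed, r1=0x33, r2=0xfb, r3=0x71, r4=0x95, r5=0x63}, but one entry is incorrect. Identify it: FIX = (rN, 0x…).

[0] flags=0010 → (cmp)
[1] flags=0010 EQ?F → skip
[2] flags=0010 PL?T → r1=0x33
[3] flags=0010 VS?F → skip
[4] flags=0000 → (cmp)
[5] flags=0000 PL?T → r2=0xfb
[6] flags=0000 CC?T → r0=0x15

FIX = (r0, 0x15)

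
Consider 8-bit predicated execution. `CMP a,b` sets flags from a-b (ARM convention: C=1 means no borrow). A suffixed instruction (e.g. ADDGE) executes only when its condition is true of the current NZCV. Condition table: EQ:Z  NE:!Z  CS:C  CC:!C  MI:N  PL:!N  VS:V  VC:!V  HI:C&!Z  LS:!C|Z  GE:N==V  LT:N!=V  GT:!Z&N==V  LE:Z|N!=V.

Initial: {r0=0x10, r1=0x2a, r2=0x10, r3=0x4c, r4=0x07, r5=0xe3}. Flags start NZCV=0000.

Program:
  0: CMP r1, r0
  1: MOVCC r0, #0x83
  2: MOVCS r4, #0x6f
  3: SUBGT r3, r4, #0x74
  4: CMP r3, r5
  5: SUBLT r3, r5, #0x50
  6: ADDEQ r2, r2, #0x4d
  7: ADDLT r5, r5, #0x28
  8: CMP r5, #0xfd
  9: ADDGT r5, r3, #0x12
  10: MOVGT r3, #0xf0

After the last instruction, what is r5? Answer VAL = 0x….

VAL = 0xe3

0: ✓ CMP  NZCV=0010
1: · MOVCC
2: ✓ MOVCS  r4←0x6f
3: ✓ SUBGT  r3←0xfb
4: ✓ CMP  NZCV=0010
5: · SUBLT
6: · ADDEQ
7: · ADDLT
8: ✓ CMP  NZCV=1000
9: · ADDGT
10: · MOVGT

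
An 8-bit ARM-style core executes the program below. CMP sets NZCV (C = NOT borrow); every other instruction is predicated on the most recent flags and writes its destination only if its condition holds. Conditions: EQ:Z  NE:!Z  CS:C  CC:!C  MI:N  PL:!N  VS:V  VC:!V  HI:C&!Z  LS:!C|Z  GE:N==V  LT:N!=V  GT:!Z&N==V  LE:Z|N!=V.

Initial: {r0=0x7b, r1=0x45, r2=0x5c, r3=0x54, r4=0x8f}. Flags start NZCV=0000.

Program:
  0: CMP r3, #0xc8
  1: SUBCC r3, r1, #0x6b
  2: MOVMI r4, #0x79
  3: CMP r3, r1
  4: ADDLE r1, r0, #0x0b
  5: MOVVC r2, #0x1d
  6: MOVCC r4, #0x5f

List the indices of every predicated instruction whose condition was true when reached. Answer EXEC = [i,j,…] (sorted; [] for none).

0: ✓ CMP  NZCV=1001
1: ✓ SUBCC  r3←0xda
2: ✓ MOVMI  r4←0x79
3: ✓ CMP  NZCV=1010
4: ✓ ADDLE  r1←0x86
5: ✓ MOVVC  r2←0x1d
6: · MOVCC

EXEC = [1,2,4,5]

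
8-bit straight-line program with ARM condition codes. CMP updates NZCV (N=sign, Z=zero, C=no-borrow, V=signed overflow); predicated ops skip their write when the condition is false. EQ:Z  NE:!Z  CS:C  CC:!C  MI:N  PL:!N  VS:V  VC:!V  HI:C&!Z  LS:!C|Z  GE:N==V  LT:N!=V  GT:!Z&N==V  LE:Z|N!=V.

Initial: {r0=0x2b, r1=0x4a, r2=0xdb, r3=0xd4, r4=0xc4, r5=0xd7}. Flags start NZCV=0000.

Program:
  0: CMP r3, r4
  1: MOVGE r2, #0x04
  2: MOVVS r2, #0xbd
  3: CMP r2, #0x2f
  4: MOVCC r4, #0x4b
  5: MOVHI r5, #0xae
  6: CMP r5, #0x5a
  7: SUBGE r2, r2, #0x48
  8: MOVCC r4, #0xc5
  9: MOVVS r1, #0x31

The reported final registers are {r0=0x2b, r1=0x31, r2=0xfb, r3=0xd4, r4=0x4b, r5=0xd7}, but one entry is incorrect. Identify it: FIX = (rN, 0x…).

0: ✓ CMP  NZCV=0010
1: ✓ MOVGE  r2←0x04
2: · MOVVS
3: ✓ CMP  NZCV=1000
4: ✓ MOVCC  r4←0x4b
5: · MOVHI
6: ✓ CMP  NZCV=0011
7: · SUBGE
8: · MOVCC
9: ✓ MOVVS  r1←0x31

FIX = (r2, 0x04)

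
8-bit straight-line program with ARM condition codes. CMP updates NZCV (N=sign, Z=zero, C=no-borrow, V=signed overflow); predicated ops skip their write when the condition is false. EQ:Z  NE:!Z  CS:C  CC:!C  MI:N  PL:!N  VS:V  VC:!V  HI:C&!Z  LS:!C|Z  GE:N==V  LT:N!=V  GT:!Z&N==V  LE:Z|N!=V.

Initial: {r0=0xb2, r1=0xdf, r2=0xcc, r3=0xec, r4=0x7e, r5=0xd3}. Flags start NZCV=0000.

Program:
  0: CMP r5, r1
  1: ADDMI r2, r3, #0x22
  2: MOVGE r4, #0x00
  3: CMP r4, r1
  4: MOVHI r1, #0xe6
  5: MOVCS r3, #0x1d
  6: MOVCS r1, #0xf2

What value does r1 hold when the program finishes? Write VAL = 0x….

VAL = 0xdf

[0] flags=1000 → (cmp)
[1] flags=1000 MI?T → r2=0x0e
[2] flags=1000 GE?F → skip
[3] flags=1001 → (cmp)
[4] flags=1001 HI?F → skip
[5] flags=1001 CS?F → skip
[6] flags=1001 CS?F → skip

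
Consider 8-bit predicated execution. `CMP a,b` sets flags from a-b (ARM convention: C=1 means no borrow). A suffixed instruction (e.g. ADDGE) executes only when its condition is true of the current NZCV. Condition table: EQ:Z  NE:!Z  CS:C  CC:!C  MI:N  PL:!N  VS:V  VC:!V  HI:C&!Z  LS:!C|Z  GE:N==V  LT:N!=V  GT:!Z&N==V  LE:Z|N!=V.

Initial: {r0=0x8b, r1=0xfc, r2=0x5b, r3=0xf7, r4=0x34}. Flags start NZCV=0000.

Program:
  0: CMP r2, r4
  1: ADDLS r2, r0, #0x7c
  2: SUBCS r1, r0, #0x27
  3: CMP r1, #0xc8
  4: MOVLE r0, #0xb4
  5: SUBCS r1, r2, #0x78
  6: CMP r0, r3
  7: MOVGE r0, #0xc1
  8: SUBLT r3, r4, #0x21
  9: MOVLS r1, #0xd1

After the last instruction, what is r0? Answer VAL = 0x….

[0] flags=0010 → (cmp)
[1] flags=0010 LS?F → skip
[2] flags=0010 CS?T → r1=0x64
[3] flags=1001 → (cmp)
[4] flags=1001 LE?F → skip
[5] flags=1001 CS?F → skip
[6] flags=1000 → (cmp)
[7] flags=1000 GE?F → skip
[8] flags=1000 LT?T → r3=0x13
[9] flags=1000 LS?T → r1=0xd1

VAL = 0x8b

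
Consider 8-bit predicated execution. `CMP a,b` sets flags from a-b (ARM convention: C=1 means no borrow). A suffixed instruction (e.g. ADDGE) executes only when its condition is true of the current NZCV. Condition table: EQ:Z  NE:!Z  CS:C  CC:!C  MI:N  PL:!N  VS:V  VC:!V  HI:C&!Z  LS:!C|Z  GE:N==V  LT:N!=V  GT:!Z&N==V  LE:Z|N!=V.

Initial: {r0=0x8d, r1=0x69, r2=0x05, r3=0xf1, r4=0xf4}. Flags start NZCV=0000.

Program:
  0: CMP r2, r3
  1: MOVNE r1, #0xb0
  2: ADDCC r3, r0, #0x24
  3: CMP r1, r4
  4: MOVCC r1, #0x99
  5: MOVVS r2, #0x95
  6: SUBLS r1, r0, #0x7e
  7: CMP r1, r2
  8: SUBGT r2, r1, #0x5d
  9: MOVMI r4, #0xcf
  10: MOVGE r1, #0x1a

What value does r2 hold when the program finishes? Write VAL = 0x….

[0] flags=0000 → (cmp)
[1] flags=0000 NE?T → r1=0xb0
[2] flags=0000 CC?T → r3=0xb1
[3] flags=1000 → (cmp)
[4] flags=1000 CC?T → r1=0x99
[5] flags=1000 VS?F → skip
[6] flags=1000 LS?T → r1=0x0f
[7] flags=0010 → (cmp)
[8] flags=0010 GT?T → r2=0xb2
[9] flags=0010 MI?F → skip
[10] flags=0010 GE?T → r1=0x1a

VAL = 0xb2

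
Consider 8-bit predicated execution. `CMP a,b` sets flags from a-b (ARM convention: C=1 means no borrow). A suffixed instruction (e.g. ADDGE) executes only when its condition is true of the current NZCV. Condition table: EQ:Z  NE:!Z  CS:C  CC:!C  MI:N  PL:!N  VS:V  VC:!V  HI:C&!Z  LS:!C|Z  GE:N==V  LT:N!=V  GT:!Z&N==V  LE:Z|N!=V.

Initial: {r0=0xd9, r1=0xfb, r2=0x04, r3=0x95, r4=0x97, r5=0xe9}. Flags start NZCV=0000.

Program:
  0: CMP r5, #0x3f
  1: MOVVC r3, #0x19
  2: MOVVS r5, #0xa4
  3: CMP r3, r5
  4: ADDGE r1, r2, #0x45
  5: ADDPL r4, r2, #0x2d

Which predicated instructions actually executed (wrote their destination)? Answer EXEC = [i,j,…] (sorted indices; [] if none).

0: ✓ CMP  NZCV=1010
1: ✓ MOVVC  r3←0x19
2: · MOVVS
3: ✓ CMP  NZCV=0000
4: ✓ ADDGE  r1←0x49
5: ✓ ADDPL  r4←0x31

EXEC = [1,4,5]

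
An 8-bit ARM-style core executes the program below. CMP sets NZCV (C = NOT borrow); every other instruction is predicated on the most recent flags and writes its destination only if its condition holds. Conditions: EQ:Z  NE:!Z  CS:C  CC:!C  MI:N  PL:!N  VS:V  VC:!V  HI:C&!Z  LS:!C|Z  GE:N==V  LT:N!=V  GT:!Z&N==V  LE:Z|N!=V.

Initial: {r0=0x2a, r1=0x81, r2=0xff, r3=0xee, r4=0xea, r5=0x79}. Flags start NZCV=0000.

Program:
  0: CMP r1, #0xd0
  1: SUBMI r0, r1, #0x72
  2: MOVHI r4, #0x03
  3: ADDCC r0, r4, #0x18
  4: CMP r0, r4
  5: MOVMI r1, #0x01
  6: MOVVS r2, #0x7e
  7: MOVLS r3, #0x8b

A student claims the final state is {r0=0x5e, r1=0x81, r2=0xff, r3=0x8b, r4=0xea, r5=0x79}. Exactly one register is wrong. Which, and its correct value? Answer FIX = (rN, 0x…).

FIX = (r0, 0x02)

[0] flags=1000 → (cmp)
[1] flags=1000 MI?T → r0=0x0f
[2] flags=1000 HI?F → skip
[3] flags=1000 CC?T → r0=0x02
[4] flags=0000 → (cmp)
[5] flags=0000 MI?F → skip
[6] flags=0000 VS?F → skip
[7] flags=0000 LS?T → r3=0x8b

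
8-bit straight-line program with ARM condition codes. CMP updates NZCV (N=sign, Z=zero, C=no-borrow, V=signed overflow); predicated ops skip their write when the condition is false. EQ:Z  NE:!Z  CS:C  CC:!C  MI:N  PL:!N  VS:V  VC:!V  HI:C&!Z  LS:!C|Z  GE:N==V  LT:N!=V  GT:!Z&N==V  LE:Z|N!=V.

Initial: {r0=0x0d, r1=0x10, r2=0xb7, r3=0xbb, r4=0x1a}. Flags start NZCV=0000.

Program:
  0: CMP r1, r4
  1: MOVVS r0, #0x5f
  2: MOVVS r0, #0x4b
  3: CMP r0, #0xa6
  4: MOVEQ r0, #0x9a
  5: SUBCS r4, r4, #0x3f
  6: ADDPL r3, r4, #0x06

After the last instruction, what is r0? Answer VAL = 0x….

VAL = 0x0d

0: ✓ CMP  NZCV=1000
1: · MOVVS
2: · MOVVS
3: ✓ CMP  NZCV=0000
4: · MOVEQ
5: · SUBCS
6: ✓ ADDPL  r3←0x20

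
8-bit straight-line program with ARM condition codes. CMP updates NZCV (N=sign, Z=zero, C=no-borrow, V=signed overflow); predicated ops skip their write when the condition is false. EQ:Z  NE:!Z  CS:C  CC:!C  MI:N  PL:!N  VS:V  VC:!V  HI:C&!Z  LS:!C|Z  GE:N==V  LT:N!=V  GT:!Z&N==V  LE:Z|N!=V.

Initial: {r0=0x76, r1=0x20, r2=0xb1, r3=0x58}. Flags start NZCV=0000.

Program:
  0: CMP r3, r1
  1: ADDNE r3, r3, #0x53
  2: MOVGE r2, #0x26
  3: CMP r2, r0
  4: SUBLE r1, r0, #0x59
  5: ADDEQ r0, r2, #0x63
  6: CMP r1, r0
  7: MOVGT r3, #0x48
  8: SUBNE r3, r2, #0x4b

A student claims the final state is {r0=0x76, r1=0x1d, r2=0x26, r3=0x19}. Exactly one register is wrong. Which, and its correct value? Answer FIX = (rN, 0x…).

0: ✓ CMP  NZCV=0010
1: ✓ ADDNE  r3←0xab
2: ✓ MOVGE  r2←0x26
3: ✓ CMP  NZCV=1000
4: ✓ SUBLE  r1←0x1d
5: · ADDEQ
6: ✓ CMP  NZCV=1000
7: · MOVGT
8: ✓ SUBNE  r3←0xdb

FIX = (r3, 0xdb)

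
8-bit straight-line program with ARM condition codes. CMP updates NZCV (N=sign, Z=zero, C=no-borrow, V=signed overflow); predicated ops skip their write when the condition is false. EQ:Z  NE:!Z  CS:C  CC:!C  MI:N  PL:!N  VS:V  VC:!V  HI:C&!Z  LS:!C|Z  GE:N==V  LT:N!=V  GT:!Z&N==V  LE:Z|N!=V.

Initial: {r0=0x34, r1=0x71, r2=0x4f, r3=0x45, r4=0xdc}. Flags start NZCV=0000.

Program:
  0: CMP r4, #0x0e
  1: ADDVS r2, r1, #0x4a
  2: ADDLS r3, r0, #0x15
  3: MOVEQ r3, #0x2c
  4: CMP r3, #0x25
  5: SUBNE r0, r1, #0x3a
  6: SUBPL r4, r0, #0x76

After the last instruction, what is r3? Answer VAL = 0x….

VAL = 0x45

0: ✓ CMP  NZCV=1010
1: · ADDVS
2: · ADDLS
3: · MOVEQ
4: ✓ CMP  NZCV=0010
5: ✓ SUBNE  r0←0x37
6: ✓ SUBPL  r4←0xc1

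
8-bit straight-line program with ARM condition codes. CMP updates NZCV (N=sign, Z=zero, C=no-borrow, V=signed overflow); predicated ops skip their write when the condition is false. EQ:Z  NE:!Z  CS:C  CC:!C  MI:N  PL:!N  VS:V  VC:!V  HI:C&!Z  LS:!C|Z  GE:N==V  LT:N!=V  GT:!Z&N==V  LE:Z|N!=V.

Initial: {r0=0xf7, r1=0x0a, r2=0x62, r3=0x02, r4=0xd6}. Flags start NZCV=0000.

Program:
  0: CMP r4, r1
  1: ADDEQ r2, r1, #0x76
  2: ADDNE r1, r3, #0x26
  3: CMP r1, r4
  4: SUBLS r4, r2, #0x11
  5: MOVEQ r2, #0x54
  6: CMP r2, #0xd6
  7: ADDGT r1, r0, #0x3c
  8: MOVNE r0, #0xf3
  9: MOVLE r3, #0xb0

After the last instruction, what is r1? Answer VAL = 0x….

[0] flags=1010 → (cmp)
[1] flags=1010 EQ?F → skip
[2] flags=1010 NE?T → r1=0x28
[3] flags=0000 → (cmp)
[4] flags=0000 LS?T → r4=0x51
[5] flags=0000 EQ?F → skip
[6] flags=1001 → (cmp)
[7] flags=1001 GT?T → r1=0x33
[8] flags=1001 NE?T → r0=0xf3
[9] flags=1001 LE?F → skip

VAL = 0x33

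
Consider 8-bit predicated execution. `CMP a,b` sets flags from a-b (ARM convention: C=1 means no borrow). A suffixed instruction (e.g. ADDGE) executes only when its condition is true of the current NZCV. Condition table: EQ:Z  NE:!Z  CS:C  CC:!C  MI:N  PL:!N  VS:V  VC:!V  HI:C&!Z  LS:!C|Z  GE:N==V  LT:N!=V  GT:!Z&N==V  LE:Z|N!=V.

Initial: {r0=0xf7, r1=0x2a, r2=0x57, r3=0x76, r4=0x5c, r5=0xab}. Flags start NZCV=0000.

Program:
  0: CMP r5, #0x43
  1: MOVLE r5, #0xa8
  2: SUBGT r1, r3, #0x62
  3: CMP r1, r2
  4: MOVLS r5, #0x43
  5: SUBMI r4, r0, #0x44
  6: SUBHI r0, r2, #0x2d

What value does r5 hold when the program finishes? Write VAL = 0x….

VAL = 0x43

0: ✓ CMP  NZCV=0011
1: ✓ MOVLE  r5←0xa8
2: · SUBGT
3: ✓ CMP  NZCV=1000
4: ✓ MOVLS  r5←0x43
5: ✓ SUBMI  r4←0xb3
6: · SUBHI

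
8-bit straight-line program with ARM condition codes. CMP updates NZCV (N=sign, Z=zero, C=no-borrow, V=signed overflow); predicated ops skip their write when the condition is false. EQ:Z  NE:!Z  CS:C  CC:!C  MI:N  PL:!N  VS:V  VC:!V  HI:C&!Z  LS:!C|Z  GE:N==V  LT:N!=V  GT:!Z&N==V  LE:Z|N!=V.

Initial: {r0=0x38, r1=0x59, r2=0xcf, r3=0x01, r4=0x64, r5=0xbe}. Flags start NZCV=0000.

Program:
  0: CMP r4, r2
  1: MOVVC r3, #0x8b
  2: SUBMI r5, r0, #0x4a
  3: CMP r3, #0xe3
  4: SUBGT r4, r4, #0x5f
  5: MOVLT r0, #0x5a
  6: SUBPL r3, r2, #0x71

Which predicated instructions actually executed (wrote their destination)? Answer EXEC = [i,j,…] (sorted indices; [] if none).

[0] flags=1001 → (cmp)
[1] flags=1001 VC?F → skip
[2] flags=1001 MI?T → r5=0xee
[3] flags=0000 → (cmp)
[4] flags=0000 GT?T → r4=0x05
[5] flags=0000 LT?F → skip
[6] flags=0000 PL?T → r3=0x5e

EXEC = [2,4,6]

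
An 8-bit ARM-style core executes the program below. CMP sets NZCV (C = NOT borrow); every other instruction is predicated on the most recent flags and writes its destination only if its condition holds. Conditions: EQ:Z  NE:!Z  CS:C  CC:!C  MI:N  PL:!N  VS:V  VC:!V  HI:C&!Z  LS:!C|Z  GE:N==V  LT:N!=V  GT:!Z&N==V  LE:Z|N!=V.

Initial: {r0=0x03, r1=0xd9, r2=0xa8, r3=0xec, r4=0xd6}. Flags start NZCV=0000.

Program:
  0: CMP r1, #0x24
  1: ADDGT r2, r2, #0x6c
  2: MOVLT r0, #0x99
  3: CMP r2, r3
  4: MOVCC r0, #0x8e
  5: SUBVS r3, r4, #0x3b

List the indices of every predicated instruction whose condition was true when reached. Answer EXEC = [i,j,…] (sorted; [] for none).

0: ✓ CMP  NZCV=1010
1: · ADDGT
2: ✓ MOVLT  r0←0x99
3: ✓ CMP  NZCV=1000
4: ✓ MOVCC  r0←0x8e
5: · SUBVS

EXEC = [2,4]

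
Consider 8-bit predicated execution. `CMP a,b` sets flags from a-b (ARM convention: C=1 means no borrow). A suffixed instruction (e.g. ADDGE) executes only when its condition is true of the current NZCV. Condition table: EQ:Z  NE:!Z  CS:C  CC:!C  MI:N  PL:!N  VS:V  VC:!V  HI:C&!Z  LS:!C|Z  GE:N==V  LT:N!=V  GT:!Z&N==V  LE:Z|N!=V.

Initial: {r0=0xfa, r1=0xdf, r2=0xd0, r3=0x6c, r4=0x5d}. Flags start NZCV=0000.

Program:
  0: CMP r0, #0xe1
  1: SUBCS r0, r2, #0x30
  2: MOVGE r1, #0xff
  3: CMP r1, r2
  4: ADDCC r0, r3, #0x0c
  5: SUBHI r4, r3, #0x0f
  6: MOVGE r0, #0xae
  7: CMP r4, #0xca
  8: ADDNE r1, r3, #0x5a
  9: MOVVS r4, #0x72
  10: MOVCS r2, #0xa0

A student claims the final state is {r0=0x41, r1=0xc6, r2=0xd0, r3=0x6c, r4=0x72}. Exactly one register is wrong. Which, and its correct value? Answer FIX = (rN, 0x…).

FIX = (r0, 0xae)

[0] flags=0010 → (cmp)
[1] flags=0010 CS?T → r0=0xa0
[2] flags=0010 GE?T → r1=0xff
[3] flags=0010 → (cmp)
[4] flags=0010 CC?F → skip
[5] flags=0010 HI?T → r4=0x5d
[6] flags=0010 GE?T → r0=0xae
[7] flags=1001 → (cmp)
[8] flags=1001 NE?T → r1=0xc6
[9] flags=1001 VS?T → r4=0x72
[10] flags=1001 CS?F → skip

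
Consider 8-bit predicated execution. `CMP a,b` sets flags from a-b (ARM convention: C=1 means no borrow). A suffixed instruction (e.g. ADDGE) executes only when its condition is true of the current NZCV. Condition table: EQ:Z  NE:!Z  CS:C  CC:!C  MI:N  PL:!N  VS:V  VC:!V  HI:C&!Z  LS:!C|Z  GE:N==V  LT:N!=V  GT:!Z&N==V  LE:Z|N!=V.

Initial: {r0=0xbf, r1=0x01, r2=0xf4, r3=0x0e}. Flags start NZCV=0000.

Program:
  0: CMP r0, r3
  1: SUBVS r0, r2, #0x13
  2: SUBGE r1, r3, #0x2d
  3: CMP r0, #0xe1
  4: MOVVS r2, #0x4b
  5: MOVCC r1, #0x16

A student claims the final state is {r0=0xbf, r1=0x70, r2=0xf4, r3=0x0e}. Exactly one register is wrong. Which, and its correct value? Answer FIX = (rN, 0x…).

FIX = (r1, 0x16)

0: ✓ CMP  NZCV=1010
1: · SUBVS
2: · SUBGE
3: ✓ CMP  NZCV=1000
4: · MOVVS
5: ✓ MOVCC  r1←0x16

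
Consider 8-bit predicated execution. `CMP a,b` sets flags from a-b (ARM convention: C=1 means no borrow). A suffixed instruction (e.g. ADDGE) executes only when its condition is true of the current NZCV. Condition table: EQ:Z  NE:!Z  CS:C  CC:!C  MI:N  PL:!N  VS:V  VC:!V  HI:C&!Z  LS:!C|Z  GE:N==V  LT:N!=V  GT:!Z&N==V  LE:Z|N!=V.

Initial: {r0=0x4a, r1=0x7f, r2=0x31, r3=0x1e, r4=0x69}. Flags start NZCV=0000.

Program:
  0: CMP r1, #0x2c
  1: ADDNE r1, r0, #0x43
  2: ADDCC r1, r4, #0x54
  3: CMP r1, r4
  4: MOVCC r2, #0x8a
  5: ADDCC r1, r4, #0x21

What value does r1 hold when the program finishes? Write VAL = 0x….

0: ✓ CMP  NZCV=0010
1: ✓ ADDNE  r1←0x8d
2: · ADDCC
3: ✓ CMP  NZCV=0011
4: · MOVCC
5: · ADDCC

VAL = 0x8d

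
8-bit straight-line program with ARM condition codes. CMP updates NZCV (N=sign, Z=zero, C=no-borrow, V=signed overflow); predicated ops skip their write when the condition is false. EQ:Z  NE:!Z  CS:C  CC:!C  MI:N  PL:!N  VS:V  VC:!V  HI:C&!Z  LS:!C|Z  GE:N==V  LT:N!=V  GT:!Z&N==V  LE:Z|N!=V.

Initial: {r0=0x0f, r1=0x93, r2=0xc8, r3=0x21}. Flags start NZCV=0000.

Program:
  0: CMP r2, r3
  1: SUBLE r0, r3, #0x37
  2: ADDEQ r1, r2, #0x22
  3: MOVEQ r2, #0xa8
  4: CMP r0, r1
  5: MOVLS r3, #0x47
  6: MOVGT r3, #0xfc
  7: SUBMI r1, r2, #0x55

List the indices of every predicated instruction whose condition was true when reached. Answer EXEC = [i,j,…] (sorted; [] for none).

0: ✓ CMP  NZCV=1010
1: ✓ SUBLE  r0←0xea
2: · ADDEQ
3: · MOVEQ
4: ✓ CMP  NZCV=0010
5: · MOVLS
6: ✓ MOVGT  r3←0xfc
7: · SUBMI

EXEC = [1,6]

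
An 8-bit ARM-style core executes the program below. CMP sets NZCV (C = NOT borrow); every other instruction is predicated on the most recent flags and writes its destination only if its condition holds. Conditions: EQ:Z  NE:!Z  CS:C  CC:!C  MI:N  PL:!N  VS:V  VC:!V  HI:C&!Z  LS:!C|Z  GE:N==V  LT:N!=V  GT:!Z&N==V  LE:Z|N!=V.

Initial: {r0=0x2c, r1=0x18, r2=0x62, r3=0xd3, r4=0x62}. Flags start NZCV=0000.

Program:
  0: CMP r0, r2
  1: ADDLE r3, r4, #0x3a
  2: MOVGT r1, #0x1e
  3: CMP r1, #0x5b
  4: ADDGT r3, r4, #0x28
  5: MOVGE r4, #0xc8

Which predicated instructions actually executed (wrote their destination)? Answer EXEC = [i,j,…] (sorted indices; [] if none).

EXEC = [1]

0: ✓ CMP  NZCV=1000
1: ✓ ADDLE  r3←0x9c
2: · MOVGT
3: ✓ CMP  NZCV=1000
4: · ADDGT
5: · MOVGE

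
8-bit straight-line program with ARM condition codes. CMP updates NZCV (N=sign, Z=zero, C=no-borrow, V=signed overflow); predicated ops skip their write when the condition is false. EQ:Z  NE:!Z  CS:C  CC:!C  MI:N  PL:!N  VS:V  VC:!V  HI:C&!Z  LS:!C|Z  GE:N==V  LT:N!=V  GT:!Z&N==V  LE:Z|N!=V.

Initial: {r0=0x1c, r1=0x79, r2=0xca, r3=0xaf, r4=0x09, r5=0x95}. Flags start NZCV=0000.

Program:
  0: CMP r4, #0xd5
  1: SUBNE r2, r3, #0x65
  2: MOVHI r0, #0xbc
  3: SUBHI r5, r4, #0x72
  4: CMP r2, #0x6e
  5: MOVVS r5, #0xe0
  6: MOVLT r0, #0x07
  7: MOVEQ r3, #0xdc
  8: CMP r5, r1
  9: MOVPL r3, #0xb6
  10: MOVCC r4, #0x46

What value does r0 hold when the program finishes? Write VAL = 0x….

VAL = 0x07

[0] flags=0000 → (cmp)
[1] flags=0000 NE?T → r2=0x4a
[2] flags=0000 HI?F → skip
[3] flags=0000 HI?F → skip
[4] flags=1000 → (cmp)
[5] flags=1000 VS?F → skip
[6] flags=1000 LT?T → r0=0x07
[7] flags=1000 EQ?F → skip
[8] flags=0011 → (cmp)
[9] flags=0011 PL?T → r3=0xb6
[10] flags=0011 CC?F → skip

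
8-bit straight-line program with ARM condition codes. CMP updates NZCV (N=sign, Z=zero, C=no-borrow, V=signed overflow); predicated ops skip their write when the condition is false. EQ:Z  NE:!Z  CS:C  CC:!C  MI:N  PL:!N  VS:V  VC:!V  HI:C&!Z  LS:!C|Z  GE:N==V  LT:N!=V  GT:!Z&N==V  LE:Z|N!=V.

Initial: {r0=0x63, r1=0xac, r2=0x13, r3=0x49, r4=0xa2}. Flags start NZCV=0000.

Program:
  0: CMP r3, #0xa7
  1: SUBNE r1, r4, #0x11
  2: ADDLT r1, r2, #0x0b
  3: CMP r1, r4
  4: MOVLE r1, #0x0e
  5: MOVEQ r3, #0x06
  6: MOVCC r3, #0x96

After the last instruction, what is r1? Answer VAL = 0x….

VAL = 0x0e

[0] flags=1001 → (cmp)
[1] flags=1001 NE?T → r1=0x91
[2] flags=1001 LT?F → skip
[3] flags=1000 → (cmp)
[4] flags=1000 LE?T → r1=0x0e
[5] flags=1000 EQ?F → skip
[6] flags=1000 CC?T → r3=0x96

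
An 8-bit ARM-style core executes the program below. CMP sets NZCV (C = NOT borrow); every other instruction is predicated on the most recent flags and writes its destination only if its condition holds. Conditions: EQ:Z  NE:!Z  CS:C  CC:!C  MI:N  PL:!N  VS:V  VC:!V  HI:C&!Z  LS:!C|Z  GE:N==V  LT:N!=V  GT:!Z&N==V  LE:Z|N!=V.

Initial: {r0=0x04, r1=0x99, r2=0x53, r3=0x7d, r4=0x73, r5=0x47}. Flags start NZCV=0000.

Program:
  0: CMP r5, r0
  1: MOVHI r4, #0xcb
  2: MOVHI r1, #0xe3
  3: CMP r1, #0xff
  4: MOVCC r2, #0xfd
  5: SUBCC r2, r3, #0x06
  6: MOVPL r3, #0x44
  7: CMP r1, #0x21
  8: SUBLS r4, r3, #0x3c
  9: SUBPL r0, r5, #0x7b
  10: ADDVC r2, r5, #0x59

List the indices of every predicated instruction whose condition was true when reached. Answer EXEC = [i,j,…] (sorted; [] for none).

EXEC = [1,2,4,5,10]

0: ✓ CMP  NZCV=0010
1: ✓ MOVHI  r4←0xcb
2: ✓ MOVHI  r1←0xe3
3: ✓ CMP  NZCV=1000
4: ✓ MOVCC  r2←0xfd
5: ✓ SUBCC  r2←0x77
6: · MOVPL
7: ✓ CMP  NZCV=1010
8: · SUBLS
9: · SUBPL
10: ✓ ADDVC  r2←0xa0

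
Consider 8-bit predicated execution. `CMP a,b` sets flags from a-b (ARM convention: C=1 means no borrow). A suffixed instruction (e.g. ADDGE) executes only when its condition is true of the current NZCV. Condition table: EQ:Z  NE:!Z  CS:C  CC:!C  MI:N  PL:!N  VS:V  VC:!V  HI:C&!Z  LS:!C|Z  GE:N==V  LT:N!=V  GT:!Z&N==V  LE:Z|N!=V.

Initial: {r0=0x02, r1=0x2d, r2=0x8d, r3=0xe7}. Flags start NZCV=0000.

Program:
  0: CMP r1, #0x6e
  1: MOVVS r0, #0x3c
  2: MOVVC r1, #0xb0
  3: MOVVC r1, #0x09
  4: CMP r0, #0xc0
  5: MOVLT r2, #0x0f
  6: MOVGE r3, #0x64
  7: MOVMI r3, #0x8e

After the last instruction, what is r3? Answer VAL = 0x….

VAL = 0x64

[0] flags=1000 → (cmp)
[1] flags=1000 VS?F → skip
[2] flags=1000 VC?T → r1=0xb0
[3] flags=1000 VC?T → r1=0x09
[4] flags=0000 → (cmp)
[5] flags=0000 LT?F → skip
[6] flags=0000 GE?T → r3=0x64
[7] flags=0000 MI?F → skip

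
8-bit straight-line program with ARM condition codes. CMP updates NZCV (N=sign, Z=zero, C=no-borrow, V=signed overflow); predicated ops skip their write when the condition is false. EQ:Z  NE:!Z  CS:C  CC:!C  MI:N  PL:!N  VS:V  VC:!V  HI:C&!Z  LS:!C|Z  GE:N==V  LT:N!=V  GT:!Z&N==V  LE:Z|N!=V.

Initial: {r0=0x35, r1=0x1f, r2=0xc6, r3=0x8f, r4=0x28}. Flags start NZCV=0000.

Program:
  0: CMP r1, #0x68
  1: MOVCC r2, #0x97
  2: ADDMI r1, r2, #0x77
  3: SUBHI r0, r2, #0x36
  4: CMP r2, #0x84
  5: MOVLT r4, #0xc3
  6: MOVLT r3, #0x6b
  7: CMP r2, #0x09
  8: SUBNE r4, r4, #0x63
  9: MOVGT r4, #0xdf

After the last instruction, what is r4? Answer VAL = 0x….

VAL = 0xc5

[0] flags=1000 → (cmp)
[1] flags=1000 CC?T → r2=0x97
[2] flags=1000 MI?T → r1=0x0e
[3] flags=1000 HI?F → skip
[4] flags=0010 → (cmp)
[5] flags=0010 LT?F → skip
[6] flags=0010 LT?F → skip
[7] flags=1010 → (cmp)
[8] flags=1010 NE?T → r4=0xc5
[9] flags=1010 GT?F → skip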